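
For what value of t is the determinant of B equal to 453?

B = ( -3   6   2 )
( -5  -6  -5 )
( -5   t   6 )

Expanding along the row containing t, det(B) is linear in t: det(B) = (-25)·t + (378).
Set (-25)·t + (378) = 453  ⇒  (-25)·t = 75  ⇒  t = -3.

-3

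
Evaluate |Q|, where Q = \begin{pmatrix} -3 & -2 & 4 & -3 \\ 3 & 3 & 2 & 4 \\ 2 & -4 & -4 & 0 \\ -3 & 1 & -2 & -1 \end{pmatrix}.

Expand along row 3 (it has 1 zero):
  + (2) · M_31   where M_31 = det([-2 4 -3; 3 2 4; 1 -2 -1]) = 40
  − (-4) · M_32   where M_32 = det([-3 4 -3; 3 2 4; -3 -2 -1]) = -54
  + (-4) · M_33   where M_33 = det([-3 -2 -3; 3 3 4; -3 1 -1]) = 3
det = (+1)·(2)·(40) + (-1)·(-4)·(-54) + (+1)·(-4)·(3) = -148

det(Q) = -148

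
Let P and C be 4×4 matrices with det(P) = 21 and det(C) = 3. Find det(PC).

det(PC) = det(P)·det(C) = (21)·(3) = 63

det(PC) = 63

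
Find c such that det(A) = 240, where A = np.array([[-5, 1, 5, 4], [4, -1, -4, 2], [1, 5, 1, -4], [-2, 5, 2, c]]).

Expanding along the column containing c, det(A) is linear in c: det(A) = (2)·c + (236).
Set (2)·c + (236) = 240  ⇒  (2)·c = 4  ⇒  c = 2.

c = 2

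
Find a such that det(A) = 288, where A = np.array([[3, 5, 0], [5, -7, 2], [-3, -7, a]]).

a = -6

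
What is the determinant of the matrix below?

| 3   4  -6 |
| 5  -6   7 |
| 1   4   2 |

The determinant is -288.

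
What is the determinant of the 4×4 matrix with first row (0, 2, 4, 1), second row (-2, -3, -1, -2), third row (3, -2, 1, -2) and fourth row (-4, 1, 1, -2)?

-152

Expand along row 1 (it has 1 zero):
  − (2) · M_12   where M_12 = det([-2 -1 -2; 3 1 -2; -4 1 -2]) = -28
  + (4) · M_13   where M_13 = det([-2 -3 -2; 3 -2 -2; -4 1 -2]) = -44
  − (1) · M_14   where M_14 = det([-2 -3 -1; 3 -2 1; -4 1 1]) = 32
det = (-1)·(2)·(-28) + (+1)·(4)·(-44) + (-1)·(1)·(32) = -152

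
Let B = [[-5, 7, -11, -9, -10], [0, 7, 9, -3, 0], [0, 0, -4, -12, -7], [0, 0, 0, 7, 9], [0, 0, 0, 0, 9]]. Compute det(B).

B is upper triangular, so det(B) is the product of the diagonal entries:
det = (-5) · (7) · (-4) · (7) · (9) = 8820

|B| = 8820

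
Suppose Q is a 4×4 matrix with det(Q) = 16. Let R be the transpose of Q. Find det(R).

det(Qᵀ) = det(Q).
det(R) = (1)·(16) = 16

16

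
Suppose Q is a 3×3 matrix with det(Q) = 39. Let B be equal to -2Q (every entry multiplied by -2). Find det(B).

For a 3×3 matrix, det(-2Q) = (-2)^3·det(Q) = -8·det(Q).
det(B) = (-8)·(39) = -312

-312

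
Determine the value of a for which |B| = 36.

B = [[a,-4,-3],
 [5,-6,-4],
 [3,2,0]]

Expanding along the column containing a, det(B) is linear in a: det(B) = (8)·a + (-36).
Set (8)·a + (-36) = 36  ⇒  (8)·a = 72  ⇒  a = 9.

9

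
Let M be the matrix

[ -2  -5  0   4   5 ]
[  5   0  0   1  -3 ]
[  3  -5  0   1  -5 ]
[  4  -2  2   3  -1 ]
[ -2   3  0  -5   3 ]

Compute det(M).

1502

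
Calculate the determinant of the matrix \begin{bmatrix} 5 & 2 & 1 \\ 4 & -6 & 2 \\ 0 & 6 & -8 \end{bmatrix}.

268

Expand along column 1:
  + 5 · |-6 2; 6 -8| = 5·(48 − 12) = 180
  − 4 · |2 1; 6 -8| = −4·(-16 − 6) = 88
Sum: (180) + (88) = 268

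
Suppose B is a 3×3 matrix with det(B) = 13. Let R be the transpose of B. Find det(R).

det(Bᵀ) = det(B).
det(R) = (1)·(13) = 13

|R| = 13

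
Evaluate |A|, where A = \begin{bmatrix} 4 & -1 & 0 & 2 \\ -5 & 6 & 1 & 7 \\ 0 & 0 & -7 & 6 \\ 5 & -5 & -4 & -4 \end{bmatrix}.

det(A) = 233

Expand along row 3 (it has 2 zeros):
  + (-7) · M_33   where M_33 = det([4 -1 2; -5 6 7; 5 -5 -4]) = 19
  − (6) · M_34   where M_34 = det([4 -1 0; -5 6 1; 5 -5 -4]) = -61
det = (+1)·(-7)·(19) + (-1)·(6)·(-61) = 233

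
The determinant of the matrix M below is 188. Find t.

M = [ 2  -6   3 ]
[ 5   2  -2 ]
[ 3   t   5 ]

0

Expanding along the row containing t, det(M) is linear in t: det(M) = (19)·t + (188).
Set (19)·t + (188) = 188  ⇒  (19)·t = 0  ⇒  t = 0.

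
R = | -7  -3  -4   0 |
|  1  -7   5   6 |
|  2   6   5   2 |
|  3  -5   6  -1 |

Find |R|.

-2360

Expand along row 1 (it has 1 zero):
  + (-7) · M_11   where M_11 = det([-7 5 6; 6 5 2; -5 6 -1]) = 465
  − (-3) · M_12   where M_12 = det([1 5 6; 2 5 2; 3 6 -1]) = 5
  + (-4) · M_13   where M_13 = det([1 -7 6; 2 6 2; 3 -5 -1]) = -220
det = (+1)·(-7)·(465) + (-1)·(-3)·(5) + (+1)·(-4)·(-220) = -2360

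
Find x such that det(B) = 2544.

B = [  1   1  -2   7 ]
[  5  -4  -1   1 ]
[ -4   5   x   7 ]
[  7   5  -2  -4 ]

5

Expanding along the column containing x, det(B) is linear in x: det(B) = (409)·x + (499).
Set (409)·x + (499) = 2544  ⇒  (409)·x = 2045  ⇒  x = 5.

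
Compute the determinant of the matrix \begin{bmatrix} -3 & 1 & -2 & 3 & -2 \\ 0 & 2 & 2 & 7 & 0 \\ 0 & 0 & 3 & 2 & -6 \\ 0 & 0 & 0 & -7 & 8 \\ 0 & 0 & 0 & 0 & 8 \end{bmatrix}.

The matrix is upper triangular, so the determinant is the product of the diagonal entries:
det = (-3) · (2) · (3) · (-7) · (8) = 1008

1008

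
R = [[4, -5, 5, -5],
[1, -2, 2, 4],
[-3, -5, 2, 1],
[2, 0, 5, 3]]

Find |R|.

Expand along row 4 (it has 1 zero):
  − (2) · M_41   where M_41 = det([-5 5 -5; -2 2 4; -5 2 1]) = -90
  − (5) · M_43   where M_43 = det([4 -5 -5; 1 -2 4; -3 -5 1]) = 192
  + (3) · M_44   where M_44 = det([4 -5 5; 1 -2 2; -3 -5 2]) = 9
det = (-1)·(2)·(-90) + (-1)·(5)·(192) + (+1)·(3)·(9) = -753

The determinant is -753.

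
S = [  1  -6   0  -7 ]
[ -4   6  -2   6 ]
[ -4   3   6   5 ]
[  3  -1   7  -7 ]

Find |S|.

det(S) = 1262

Expand along row 1 (it has 1 zero):
  + (1) · M_11   where M_11 = det([6 -2 6; 3 6 5; -1 7 -7]) = -332
  − (-6) · M_12   where M_12 = det([-4 -2 6; -4 6 5; 3 7 -7]) = 58
  − (-7) · M_14   where M_14 = det([-4 6 -2; -4 3 6; 3 -1 7]) = 178
det = (+1)·(1)·(-332) + (-1)·(-6)·(58) + (-1)·(-7)·(178) = 1262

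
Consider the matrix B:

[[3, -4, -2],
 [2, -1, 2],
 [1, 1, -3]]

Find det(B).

det(B) = -35

Expand along column 1:
  + 3 · |-1 2; 1 -3| = 3·(3 − 2) = 3
  − 2 · |-4 -2; 1 -3| = −2·(12 − (-2)) = -28
  + 1 · |-4 -2; -1 2| = 1·(-8 − 2) = -10
Sum: (3) + (-28) + (-10) = -35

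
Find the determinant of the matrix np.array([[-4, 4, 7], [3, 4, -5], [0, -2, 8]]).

-226

Expand along row 3:
  − (-2) · |-4 7; 3 -5| = −(-2)·(20 − 21) = -2
  + 8 · |-4 4; 3 4| = 8·(-16 − 12) = -224
Sum: (-2) + (-224) = -226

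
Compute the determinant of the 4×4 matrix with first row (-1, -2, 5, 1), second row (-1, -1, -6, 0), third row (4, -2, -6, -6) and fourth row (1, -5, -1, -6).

The determinant is -276.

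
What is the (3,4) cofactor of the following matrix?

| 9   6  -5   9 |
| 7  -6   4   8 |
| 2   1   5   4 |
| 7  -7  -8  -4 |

Delete row 3 and column 4; the remaining 3×3 submatrix is [9 6 -5; 7 -6 4; 7 -7 -8].
Its determinant is 1223.
The cofactor carries sign (−1)^(3+4) = −1, so C_{3,4} = −(1223) = -1223.

-1223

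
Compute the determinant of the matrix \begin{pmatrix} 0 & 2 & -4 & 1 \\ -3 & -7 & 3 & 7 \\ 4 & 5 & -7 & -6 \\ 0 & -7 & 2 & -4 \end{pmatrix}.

Expand along column 1 (it has 2 zeros):
  − (-3) · M_21   where M_21 = det([2 -4 1; 5 -7 -6; -7 2 -4]) = -207
  + (4) · M_31   where M_31 = det([2 -4 1; -7 3 7; -7 2 -4]) = 263
det = (-1)·(-3)·(-207) + (+1)·(4)·(263) = 431

The determinant is 431.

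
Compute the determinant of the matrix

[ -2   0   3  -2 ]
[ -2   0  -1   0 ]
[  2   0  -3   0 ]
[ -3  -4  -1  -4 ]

64

Expand along column 2 (it has 3 zeros):
  + (-4) · M_42   where M_42 = det([-2 3 -2; -2 -1 0; 2 -3 0]) = -16
det = (+1)·(-4)·(-16) = 64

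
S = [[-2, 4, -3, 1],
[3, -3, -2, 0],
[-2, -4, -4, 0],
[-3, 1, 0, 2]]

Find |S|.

Expand along column 4 (it has 2 zeros):
  − (1) · M_14   where M_14 = det([3 -3 -2; -2 -4 -4; -3 1 0]) = 4
  + (2) · M_44   where M_44 = det([-2 4 -3; 3 -3 -2; -2 -4 -4]) = 110
det = (-1)·(1)·(4) + (+1)·(2)·(110) = 216

The determinant is 216.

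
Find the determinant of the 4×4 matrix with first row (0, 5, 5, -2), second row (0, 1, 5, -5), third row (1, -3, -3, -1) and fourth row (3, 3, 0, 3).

The determinant is 147.

Expand along column 1 (it has 2 zeros):
  + (1) · M_31   where M_31 = det([5 5 -2; 1 5 -5; 3 0 3]) = 15
  − (3) · M_41   where M_41 = det([5 5 -2; 1 5 -5; -3 -3 -1]) = -44
det = (+1)·(1)·(15) + (-1)·(3)·(-44) = 147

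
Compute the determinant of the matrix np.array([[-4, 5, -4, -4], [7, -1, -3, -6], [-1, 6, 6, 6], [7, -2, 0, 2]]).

-1780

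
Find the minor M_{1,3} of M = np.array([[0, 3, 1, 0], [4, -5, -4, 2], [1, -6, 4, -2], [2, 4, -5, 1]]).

65

Delete row 1 and column 3; the remaining 3×3 submatrix is [4 -5 2; 1 -6 -2; 2 4 1].
Its determinant is 65.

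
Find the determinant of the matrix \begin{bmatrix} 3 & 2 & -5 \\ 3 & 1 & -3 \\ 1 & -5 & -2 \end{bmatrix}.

Expand along row 1:
  + 3 · |1 -3; -5 -2| = 3·(-2 − 15) = -51
  − 2 · |3 -3; 1 -2| = −2·(-6 − (-3)) = 6
  + (-5) · |3 1; 1 -5| = (-5)·(-15 − 1) = 80
Sum: (-51) + (6) + (80) = 35

35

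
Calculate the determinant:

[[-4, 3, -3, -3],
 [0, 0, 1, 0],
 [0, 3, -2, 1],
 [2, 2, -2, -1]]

-44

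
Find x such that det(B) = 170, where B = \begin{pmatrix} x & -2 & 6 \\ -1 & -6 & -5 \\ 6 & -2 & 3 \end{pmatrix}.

Expanding along the column containing x, det(B) is linear in x: det(B) = (-28)·x + (282).
Set (-28)·x + (282) = 170  ⇒  (-28)·x = -112  ⇒  x = 4.

4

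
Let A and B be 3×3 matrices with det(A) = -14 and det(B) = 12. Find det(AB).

det(AB) = det(A)·det(B) = (-14)·(12) = -168

det(AB) = -168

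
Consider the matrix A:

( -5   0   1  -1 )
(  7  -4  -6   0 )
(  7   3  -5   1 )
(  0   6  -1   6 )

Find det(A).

Expand along row 1 (it has 1 zero):
  + (-5) · M_11   where M_11 = det([-4 -6 0; 3 -5 1; 6 -1 6]) = 188
  + (1) · M_13   where M_13 = det([7 -4 0; 7 3 1; 0 6 6]) = 252
  − (-1) · M_14   where M_14 = det([7 -4 -6; 7 3 -5; 0 6 -1]) = -91
det = (+1)·(-5)·(188) + (+1)·(1)·(252) + (-1)·(-1)·(-91) = -779

|A| = -779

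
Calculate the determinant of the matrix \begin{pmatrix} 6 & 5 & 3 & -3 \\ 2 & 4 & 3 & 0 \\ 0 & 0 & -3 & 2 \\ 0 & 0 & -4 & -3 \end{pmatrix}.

The determinant is 238.

The matrix is block upper-triangular with a 2×2 block and a 2×2 block on the diagonal, so its determinant equals the product of the determinants of the diagonal blocks.
det of the 2×2 block = 14
det of the 2×2 block = 17
det = (14)·(17) = 238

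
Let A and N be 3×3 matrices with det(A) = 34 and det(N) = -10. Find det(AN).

det(AN) = det(A)·det(N) = (34)·(-10) = -340

-340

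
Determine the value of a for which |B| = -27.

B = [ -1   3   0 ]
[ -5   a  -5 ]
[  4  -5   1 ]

a = 7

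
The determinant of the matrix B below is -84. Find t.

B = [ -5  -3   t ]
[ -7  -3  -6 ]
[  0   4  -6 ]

t = 0

Expanding along the column containing t, det(B) is linear in t: det(B) = (-28)·t + (-84).
Set (-28)·t + (-84) = -84  ⇒  (-28)·t = 0  ⇒  t = 0.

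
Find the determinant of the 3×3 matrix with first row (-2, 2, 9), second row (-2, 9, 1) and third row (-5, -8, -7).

Expand along row 1:
  + (-2) · |9 1; -8 -7| = (-2)·(-63 − (-8)) = 110
  − 2 · |-2 1; -5 -7| = −2·(14 − (-5)) = -38
  + 9 · |-2 9; -5 -8| = 9·(16 − (-45)) = 549
Sum: (110) + (-38) + (549) = 621

The determinant is 621.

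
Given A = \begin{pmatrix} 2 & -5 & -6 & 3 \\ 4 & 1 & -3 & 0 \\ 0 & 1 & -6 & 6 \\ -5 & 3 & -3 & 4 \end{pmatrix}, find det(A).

det(A) = 525

Expand along row 2 (it has 1 zero):
  − (4) · M_21   where M_21 = det([-5 -6 3; 1 -6 6; 3 -3 4]) = -9
  + (1) · M_22   where M_22 = det([2 -6 3; 0 -6 6; -5 -3 4]) = 78
  − (-3) · M_23   where M_23 = det([2 -5 3; 0 1 6; -5 3 4]) = 137
det = (-1)·(4)·(-9) + (+1)·(1)·(78) + (-1)·(-3)·(137) = 525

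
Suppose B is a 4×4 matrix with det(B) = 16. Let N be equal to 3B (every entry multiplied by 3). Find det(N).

For a 4×4 matrix, det(3B) = 3^4·det(B) = 81·det(B).
det(N) = (81)·(16) = 1296

1296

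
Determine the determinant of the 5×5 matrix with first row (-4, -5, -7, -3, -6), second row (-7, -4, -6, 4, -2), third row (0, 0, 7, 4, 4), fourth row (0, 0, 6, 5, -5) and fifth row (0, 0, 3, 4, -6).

The matrix is block upper-triangular with a 2×2 block and a 3×3 block on the diagonal, so its determinant equals the product of the determinants of the diagonal blocks.
det of the 2×2 block = -19
det of the 3×3 block = 50
det = (-19)·(50) = -950

-950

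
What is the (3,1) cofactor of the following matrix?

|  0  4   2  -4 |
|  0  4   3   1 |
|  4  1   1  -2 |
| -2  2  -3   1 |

The cofactor is 92.

Delete row 3 and column 1; the remaining 3×3 submatrix is [4 2 -4; 4 3 1; 2 -3 1].
Its determinant is 92.
The cofactor carries sign (−1)^(3+1) = +1, so C_{3,1} = +(92) = 92.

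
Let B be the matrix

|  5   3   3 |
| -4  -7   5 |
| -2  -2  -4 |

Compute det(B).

Expand along row 1:
  + 5 · |-7 5; -2 -4| = 5·(28 − (-10)) = 190
  − 3 · |-4 5; -2 -4| = −3·(16 − (-10)) = -78
  + 3 · |-4 -7; -2 -2| = 3·(8 − 14) = -18
Sum: (190) + (-78) + (-18) = 94

The determinant is 94.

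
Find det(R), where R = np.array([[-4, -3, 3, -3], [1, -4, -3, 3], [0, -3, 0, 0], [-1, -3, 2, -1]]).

Expand along row 3 (it has 3 zeros):
  − (-3) · M_32   where M_32 = det([-4 3 -3; 1 -3 3; -1 2 -1]) = 9
det = (-1)·(-3)·(9) = 27

27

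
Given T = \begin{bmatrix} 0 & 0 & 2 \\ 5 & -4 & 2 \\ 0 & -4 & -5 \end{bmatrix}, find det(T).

-40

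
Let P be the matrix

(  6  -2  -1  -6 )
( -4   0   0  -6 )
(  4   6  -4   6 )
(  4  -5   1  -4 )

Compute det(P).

Expand along row 2 (it has 2 zeros):
  − (-4) · M_21   where M_21 = det([-2 -1 -6; 6 -4 6; -5 1 -4]) = 70
  + (-6) · M_24   where M_24 = det([6 -2 -1; 4 6 -4; 4 -5 1]) = 0
det = (-1)·(-4)·(70) + (+1)·(-6)·(0) = 280

280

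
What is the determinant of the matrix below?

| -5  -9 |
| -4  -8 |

det = (-5)·(-8) − (-9)·(-4) = 40 − 36 = 4

4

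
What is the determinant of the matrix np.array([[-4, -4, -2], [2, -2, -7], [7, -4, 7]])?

Expand along column 1:
  + (-4) · |-2 -7; -4 7| = (-4)·(-14 − 28) = 168
  − 2 · |-4 -2; -4 7| = −2·(-28 − 8) = 72
  + 7 · |-4 -2; -2 -7| = 7·(28 − 4) = 168
Sum: (168) + (72) + (168) = 408

408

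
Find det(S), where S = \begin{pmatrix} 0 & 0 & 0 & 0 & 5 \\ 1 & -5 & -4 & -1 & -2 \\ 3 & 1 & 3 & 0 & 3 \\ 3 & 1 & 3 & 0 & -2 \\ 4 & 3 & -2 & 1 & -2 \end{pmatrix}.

0

Expand along row 1 (it has 4 zeros):
  + (5) · M_15   where M_15 = det([1 -5 -4 -1; 3 1 3 0; 3 1 3 0; 4 3 -2 1]) = 0
det = (+1)·(5)·(0) = 0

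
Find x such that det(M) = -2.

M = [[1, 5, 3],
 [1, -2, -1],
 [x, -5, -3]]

-3

Expanding along the row containing x, det(M) is linear in x: det(M) = (1)·x + (1).
Set (1)·x + (1) = -2  ⇒  (1)·x = -3  ⇒  x = -3.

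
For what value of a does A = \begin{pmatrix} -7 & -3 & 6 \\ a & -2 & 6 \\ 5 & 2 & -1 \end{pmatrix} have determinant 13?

a = -3

Expanding along the column containing a, det(A) is linear in a: det(A) = (9)·a + (40).
Set (9)·a + (40) = 13  ⇒  (9)·a = -27  ⇒  a = -3.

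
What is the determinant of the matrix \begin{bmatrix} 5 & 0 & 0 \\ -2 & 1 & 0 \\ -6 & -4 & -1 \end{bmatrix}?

The matrix is lower triangular, so the determinant is the product of the diagonal entries:
det = (5) · (1) · (-1) = -5

The determinant is -5.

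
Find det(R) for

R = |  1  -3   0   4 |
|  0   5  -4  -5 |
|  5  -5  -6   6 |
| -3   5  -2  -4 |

-64

Expand along row 1 (it has 1 zero):
  + (1) · M_11   where M_11 = det([5 -4 -5; -5 -6 6; 5 -2 -4]) = -60
  − (-3) · M_12   where M_12 = det([0 -4 -5; 5 -6 6; -3 -2 -4]) = 132
  − (4) · M_14   where M_14 = det([0 5 -4; 5 -5 -6; -3 5 -2]) = 100
det = (+1)·(1)·(-60) + (-1)·(-3)·(132) + (-1)·(4)·(100) = -64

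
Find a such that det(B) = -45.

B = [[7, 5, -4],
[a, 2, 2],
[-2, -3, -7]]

Expanding along the column containing a, det(B) is linear in a: det(B) = (47)·a + (-92).
Set (47)·a + (-92) = -45  ⇒  (47)·a = 47  ⇒  a = 1.

1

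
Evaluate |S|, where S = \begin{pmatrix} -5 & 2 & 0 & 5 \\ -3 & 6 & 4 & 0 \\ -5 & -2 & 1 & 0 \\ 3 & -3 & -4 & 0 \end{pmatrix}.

Expand along column 4 (it has 3 zeros):
  − (5) · M_14   where M_14 = det([-3 6 4; -5 -2 1; 3 -3 -4]) = -51
det = (-1)·(5)·(-51) = 255

|S| = 255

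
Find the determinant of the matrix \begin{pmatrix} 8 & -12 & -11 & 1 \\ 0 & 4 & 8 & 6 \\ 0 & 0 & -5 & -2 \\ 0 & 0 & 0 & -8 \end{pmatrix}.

The determinant is 1280.

The matrix is upper triangular, so the determinant is the product of the diagonal entries:
det = (8) · (4) · (-5) · (-8) = 1280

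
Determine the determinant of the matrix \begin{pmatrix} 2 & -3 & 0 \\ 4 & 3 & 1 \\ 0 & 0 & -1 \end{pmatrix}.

The determinant is -18.

Expand along row 3:
  + (-1) · |2 -3; 4 3| = (-1)·(6 − (-12)) = -18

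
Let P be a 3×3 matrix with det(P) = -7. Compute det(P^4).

det(P^4) = (det P)^4 = (-7)^4 = 2401

The determinant is 2401.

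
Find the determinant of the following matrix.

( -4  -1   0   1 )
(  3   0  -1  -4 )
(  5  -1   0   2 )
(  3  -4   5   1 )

-241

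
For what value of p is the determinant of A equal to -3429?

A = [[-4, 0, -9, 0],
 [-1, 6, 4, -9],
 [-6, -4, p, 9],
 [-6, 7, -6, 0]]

Expanding along the column containing p, det(A) is linear in p: det(A) = (-252)·p + (-4437).
Set (-252)·p + (-4437) = -3429  ⇒  (-252)·p = 1008  ⇒  p = -4.

p = -4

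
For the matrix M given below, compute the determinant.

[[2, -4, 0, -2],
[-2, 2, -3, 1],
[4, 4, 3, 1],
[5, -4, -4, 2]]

292

Expand along row 1 (it has 1 zero):
  + (2) · M_11   where M_11 = det([2 -3 1; 4 3 1; -4 -4 2]) = 52
  − (-4) · M_12   where M_12 = det([-2 -3 1; 4 3 1; 5 -4 2]) = -42
  − (-2) · M_14   where M_14 = det([-2 2 -3; 4 4 3; 5 -4 -4]) = 178
det = (+1)·(2)·(52) + (-1)·(-4)·(-42) + (-1)·(-2)·(178) = 292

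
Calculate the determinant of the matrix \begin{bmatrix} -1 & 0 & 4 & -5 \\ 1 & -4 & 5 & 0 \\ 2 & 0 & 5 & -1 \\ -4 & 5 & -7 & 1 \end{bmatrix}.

Expand along column 2 (it has 2 zeros):
  + (-4) · M_22   where M_22 = det([-1 4 -5; 2 5 -1; -4 -7 1]) = -20
  + (5) · M_42   where M_42 = det([-1 4 -5; 1 5 0; 2 5 -1]) = 34
det = (+1)·(-4)·(-20) + (+1)·(5)·(34) = 250

The determinant is 250.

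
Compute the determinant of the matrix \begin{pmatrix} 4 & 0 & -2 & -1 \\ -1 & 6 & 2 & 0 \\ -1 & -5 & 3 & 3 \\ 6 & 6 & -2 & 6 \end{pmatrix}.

728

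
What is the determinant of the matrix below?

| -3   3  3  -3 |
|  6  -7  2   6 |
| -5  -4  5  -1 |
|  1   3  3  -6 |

Expand along row 1:
  + (-3) · M_11   where M_11 = det([-7 2 6; -4 5 -1; 3 3 -6]) = -27
  − (3) · M_12   where M_12 = det([6 2 6; -5 5 -1; 1 3 -6]) = -344
  + (3) · M_13   where M_13 = det([6 -7 6; -5 -4 -1; 1 3 -6]) = 313
  − (-3) · M_14   where M_14 = det([6 -7 2; -5 -4 5; 1 3 3]) = -324
det = (+1)·(-3)·(-27) + (-1)·(3)·(-344) + (+1)·(3)·(313) + (-1)·(-3)·(-324) = 1080

1080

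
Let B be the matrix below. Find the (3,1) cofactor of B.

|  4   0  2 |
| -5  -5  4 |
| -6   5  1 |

10

Delete row 3 and column 1; the remaining 2×2 submatrix is [0 2; -5 4].
Its determinant is 0·4 − 2·(-5) = 10.
The cofactor carries sign (−1)^(3+1) = +1, so C_{3,1} = +(10) = 10.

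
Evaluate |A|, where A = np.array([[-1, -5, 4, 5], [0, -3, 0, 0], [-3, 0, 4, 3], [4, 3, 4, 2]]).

Expand along row 2 (it has 3 zeros):
  + (-3) · M_22   where M_22 = det([-1 4 5; -3 4 3; 4 4 2]) = -64
det = (+1)·(-3)·(-64) = 192

|A| = 192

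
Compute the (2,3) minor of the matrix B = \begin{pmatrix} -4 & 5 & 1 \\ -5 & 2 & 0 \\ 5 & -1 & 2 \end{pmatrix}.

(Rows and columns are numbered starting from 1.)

-21

Delete row 2 and column 3; the remaining 2×2 submatrix is [-4 5; 5 -1].
Its determinant is (-4)·(-1) − 5·5 = -21.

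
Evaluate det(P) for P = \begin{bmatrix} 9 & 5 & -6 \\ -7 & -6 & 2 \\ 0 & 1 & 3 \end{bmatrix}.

det(P) = -33

Expand along column 1:
  + 9 · |-6 2; 1 3| = 9·(-18 − 2) = -180
  − (-7) · |5 -6; 1 3| = −(-7)·(15 − (-6)) = 147
Sum: (-180) + (147) = -33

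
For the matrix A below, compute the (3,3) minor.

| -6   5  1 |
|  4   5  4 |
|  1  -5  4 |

Delete row 3 and column 3; the remaining 2×2 submatrix is [-6 5; 4 5].
Its determinant is (-6)·5 − 5·4 = -50.

-50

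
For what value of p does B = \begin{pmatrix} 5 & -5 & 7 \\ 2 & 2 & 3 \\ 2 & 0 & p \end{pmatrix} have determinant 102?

p = 8

Expanding along the row containing p, det(B) is linear in p: det(B) = (20)·p + (-58).
Set (20)·p + (-58) = 102  ⇒  (20)·p = 160  ⇒  p = 8.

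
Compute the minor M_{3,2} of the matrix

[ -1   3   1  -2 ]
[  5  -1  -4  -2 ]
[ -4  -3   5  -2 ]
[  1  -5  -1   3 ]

-1

Delete row 3 and column 2; the remaining 3×3 submatrix is [-1 1 -2; 5 -4 -2; 1 -1 3].
Its determinant is -1.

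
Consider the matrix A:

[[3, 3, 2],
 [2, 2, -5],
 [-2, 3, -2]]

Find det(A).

det(A) = 95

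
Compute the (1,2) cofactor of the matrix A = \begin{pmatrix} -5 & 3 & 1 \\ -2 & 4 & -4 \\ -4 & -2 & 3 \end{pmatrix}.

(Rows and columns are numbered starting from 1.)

The cofactor is 22.

Delete row 1 and column 2; the remaining 2×2 submatrix is [-2 -4; -4 3].
Its determinant is (-2)·3 − (-4)·(-4) = -22.
The cofactor carries sign (−1)^(1+2) = −1, so C_{1,2} = −(-22) = 22.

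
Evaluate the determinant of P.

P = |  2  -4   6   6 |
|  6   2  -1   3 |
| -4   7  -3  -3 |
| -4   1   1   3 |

det(P) = 828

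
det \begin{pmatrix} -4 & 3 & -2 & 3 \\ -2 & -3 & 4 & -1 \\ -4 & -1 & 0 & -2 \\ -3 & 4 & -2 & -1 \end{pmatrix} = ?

258

Expand along row 3 (it has 1 zero):
  + (-4) · M_31   where M_31 = det([3 -2 3; -3 4 -1; 4 -2 -1]) = -34
  − (-1) · M_32   where M_32 = det([-4 -2 3; -2 4 -1; -3 -2 -1]) = 70
  − (-2) · M_34   where M_34 = det([-4 3 -2; -2 -3 4; -3 4 -2]) = 26
det = (+1)·(-4)·(-34) + (-1)·(-1)·(70) + (-1)·(-2)·(26) = 258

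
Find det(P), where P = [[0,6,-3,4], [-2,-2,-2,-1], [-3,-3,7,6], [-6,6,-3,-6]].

Expand along row 1 (it has 1 zero):
  − (6) · M_12   where M_12 = det([-2 -2 -1; -3 7 6; -6 -3 -6]) = 105
  + (-3) · M_13   where M_13 = det([-2 -2 -1; -3 -3 6; -6 6 -6]) = 180
  − (4) · M_14   where M_14 = det([-2 -2 -2; -3 -3 7; -6 6 -3]) = 240
det = (-1)·(6)·(105) + (+1)·(-3)·(180) + (-1)·(4)·(240) = -2130

det(P) = -2130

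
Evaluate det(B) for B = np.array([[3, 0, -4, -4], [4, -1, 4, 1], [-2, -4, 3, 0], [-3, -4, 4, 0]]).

det(B) = -120

Expand along column 4 (it has 2 zeros):
  − (-4) · M_14   where M_14 = det([4 -1 4; -2 -4 3; -3 -4 4]) = -31
  + (1) · M_24   where M_24 = det([3 0 -4; -2 -4 3; -3 -4 4]) = 4
det = (-1)·(-4)·(-31) + (+1)·(1)·(4) = -120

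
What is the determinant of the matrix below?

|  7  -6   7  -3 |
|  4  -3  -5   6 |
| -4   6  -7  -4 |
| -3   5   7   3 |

3090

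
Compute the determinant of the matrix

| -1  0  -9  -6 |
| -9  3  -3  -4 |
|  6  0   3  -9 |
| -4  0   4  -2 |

-2034

Expand along column 2 (it has 3 zeros):
  + (3) · M_22   where M_22 = det([-1 -9 -6; 6 3 -9; -4 4 -2]) = -678
det = (+1)·(3)·(-678) = -2034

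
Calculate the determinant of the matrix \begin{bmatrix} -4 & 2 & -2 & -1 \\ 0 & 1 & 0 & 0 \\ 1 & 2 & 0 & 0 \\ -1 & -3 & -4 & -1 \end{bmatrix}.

Expand along row 2 (it has 3 zeros):
  + (1) · M_22   where M_22 = det([-4 -2 -1; 1 0 0; -1 -4 -1]) = 2
det = (+1)·(1)·(2) = 2

2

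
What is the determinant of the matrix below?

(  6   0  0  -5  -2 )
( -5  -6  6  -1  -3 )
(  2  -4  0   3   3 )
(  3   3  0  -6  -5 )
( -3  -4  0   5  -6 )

Expand along column 3 (it has 4 zeros):
  − (6) · M_23   where M_23 = det([6 0 -5 -2; 2 -4 3 3; 3 3 -6 -5; -3 -4 5 -6]) = 65
det = (-1)·(6)·(65) = -390

-390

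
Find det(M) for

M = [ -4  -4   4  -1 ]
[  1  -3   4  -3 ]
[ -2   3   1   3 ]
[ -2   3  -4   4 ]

Expand along row 1:
  + (-4) · M_11   where M_11 = det([-3 4 -3; 3 1 3; 3 -4 4]) = -15
  − (-4) · M_12   where M_12 = det([1 4 -3; -2 1 3; -2 -4 4]) = -6
  + (4) · M_13   where M_13 = det([1 -3 -3; -2 3 3; -2 3 4]) = -3
  − (-1) · M_14   where M_14 = det([1 -3 4; -2 3 1; -2 3 -4]) = 15
det = (+1)·(-4)·(-15) + (-1)·(-4)·(-6) + (+1)·(4)·(-3) + (-1)·(-1)·(15) = 39

39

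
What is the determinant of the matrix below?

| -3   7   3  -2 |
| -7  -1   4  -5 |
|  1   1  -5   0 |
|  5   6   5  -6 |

Expand along row 3 (it has 1 zero):
  + (1) · M_31   where M_31 = det([7 3 -2; -1 4 -5; 6 5 -6]) = -43
  − (1) · M_32   where M_32 = det([-3 3 -2; -7 4 -5; 5 5 -6]) = -94
  + (-5) · M_33   where M_33 = det([-3 7 -2; -7 -1 -5; 5 6 -6]) = -503
det = (+1)·(1)·(-43) + (-1)·(1)·(-94) + (+1)·(-5)·(-503) = 2566

The determinant is 2566.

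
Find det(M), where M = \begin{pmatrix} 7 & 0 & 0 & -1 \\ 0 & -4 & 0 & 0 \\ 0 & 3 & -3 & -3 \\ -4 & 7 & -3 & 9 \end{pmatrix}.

Expand along row 2 (it has 3 zeros):
  + (-4) · M_22   where M_22 = det([7 0 -1; 0 -3 -3; -4 -3 9]) = -240
det = (+1)·(-4)·(-240) = 960

The determinant is 960.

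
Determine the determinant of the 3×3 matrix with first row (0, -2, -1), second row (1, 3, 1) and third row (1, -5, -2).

Expand along column 1:
  − 1 · |-2 -1; -5 -2| = −1·(4 − 5) = 1
  + 1 · |-2 -1; 3 1| = 1·(-2 − (-3)) = 1
Sum: (1) + (1) = 2

2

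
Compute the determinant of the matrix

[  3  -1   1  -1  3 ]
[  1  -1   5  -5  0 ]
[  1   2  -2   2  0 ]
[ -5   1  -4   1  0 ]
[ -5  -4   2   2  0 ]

The determinant is 582.

Expand along column 5 (it has 4 zeros):
  + (3) · M_15   where M_15 = det([1 -1 5 -5; 1 2 -2 2; -5 1 -4 1; -5 -4 2 2]) = 194
det = (+1)·(3)·(194) = 582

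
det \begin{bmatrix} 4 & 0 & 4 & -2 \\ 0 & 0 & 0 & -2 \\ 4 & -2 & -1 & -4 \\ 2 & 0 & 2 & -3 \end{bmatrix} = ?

0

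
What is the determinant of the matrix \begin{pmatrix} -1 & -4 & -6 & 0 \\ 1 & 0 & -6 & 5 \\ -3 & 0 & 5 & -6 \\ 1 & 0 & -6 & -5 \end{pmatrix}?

Expand along column 2 (it has 3 zeros):
  − (-4) · M_12   where M_12 = det([1 -6 5; -3 5 -6; 1 -6 -5]) = 130
det = (-1)·(-4)·(130) = 520

The determinant is 520.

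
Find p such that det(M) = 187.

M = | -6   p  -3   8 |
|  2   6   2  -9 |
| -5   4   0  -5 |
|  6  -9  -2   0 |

p = -5

Expanding along the row containing p, det(M) is linear in p: det(M) = (170)·p + (1037).
Set (170)·p + (1037) = 187  ⇒  (170)·p = -850  ⇒  p = -5.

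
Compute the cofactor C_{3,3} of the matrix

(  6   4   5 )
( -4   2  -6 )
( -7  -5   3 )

The cofactor is 28.

Delete row 3 and column 3; the remaining 2×2 submatrix is [6 4; -4 2].
Its determinant is 6·2 − 4·(-4) = 28.
The cofactor carries sign (−1)^(3+3) = +1, so C_{3,3} = +(28) = 28.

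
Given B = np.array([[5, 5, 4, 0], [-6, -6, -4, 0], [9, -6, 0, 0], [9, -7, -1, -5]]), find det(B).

-300

Expand along column 4 (it has 3 zeros):
  + (-5) · M_44   where M_44 = det([5 5 4; -6 -6 -4; 9 -6 0]) = 60
det = (+1)·(-5)·(60) = -300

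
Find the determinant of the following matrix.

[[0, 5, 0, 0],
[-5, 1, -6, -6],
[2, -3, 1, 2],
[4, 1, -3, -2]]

Expand along row 1 (it has 3 zeros):
  − (5) · M_12   where M_12 = det([-5 -6 -6; 2 1 2; 4 -3 -2]) = -32
det = (-1)·(5)·(-32) = 160

The determinant is 160.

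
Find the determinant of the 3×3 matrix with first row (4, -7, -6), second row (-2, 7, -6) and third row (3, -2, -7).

82

Expand along row 1:
  + 4 · |7 -6; -2 -7| = 4·(-49 − 12) = -244
  − (-7) · |-2 -6; 3 -7| = −(-7)·(14 − (-18)) = 224
  + (-6) · |-2 7; 3 -2| = (-6)·(4 − 21) = 102
Sum: (-244) + (224) + (102) = 82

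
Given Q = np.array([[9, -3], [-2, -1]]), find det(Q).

det(Q) = 9·(-1) − (-3)·(-2) = -9 − 6 = -15

The determinant is -15.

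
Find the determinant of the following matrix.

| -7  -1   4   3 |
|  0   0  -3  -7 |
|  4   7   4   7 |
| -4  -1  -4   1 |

Expand along row 2 (it has 2 zeros):
  − (-3) · M_23   where M_23 = det([-7 -1 3; 4 7 7; -4 -1 1]) = 6
  + (-7) · M_24   where M_24 = det([-7 -1 4; 4 7 4; -4 -1 -4]) = 264
det = (-1)·(-3)·(6) + (+1)·(-7)·(264) = -1830

-1830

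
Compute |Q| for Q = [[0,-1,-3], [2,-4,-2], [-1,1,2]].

|Q| = 8

Expand along row 1:
  − (-1) · |2 -2; -1 2| = −(-1)·(4 − 2) = 2
  + (-3) · |2 -4; -1 1| = (-3)·(2 − 4) = 6
Sum: (2) + (6) = 8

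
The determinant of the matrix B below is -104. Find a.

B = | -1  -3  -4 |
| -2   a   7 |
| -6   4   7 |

Expanding along the row containing a, det(B) is linear in a: det(B) = (-31)·a + (144).
Set (-31)·a + (144) = -104  ⇒  (-31)·a = -248  ⇒  a = 8.

a = 8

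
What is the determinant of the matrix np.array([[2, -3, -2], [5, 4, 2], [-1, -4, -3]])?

Expand along row 1:
  + 2 · |4 2; -4 -3| = 2·(-12 − (-8)) = -8
  − (-3) · |5 2; -1 -3| = −(-3)·(-15 − (-2)) = -39
  + (-2) · |5 4; -1 -4| = (-2)·(-20 − (-4)) = 32
Sum: (-8) + (-39) + (32) = -15

-15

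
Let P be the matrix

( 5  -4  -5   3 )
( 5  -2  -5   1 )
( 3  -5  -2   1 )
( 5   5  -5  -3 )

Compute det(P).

30

Expand along row 1:
  + (5) · M_11   where M_11 = det([-2 -5 1; -5 -2 1; 5 -5 -3]) = 63
  − (-4) · M_12   where M_12 = det([5 -5 1; 3 -2 1; 5 -5 -3]) = -20
  + (-5) · M_13   where M_13 = det([5 -2 1; 3 -5 1; 5 5 -3]) = 62
  − (3) · M_14   where M_14 = det([5 -2 -5; 3 -5 -2; 5 5 -5]) = -35
det = (+1)·(5)·(63) + (-1)·(-4)·(-20) + (+1)·(-5)·(62) + (-1)·(3)·(-35) = 30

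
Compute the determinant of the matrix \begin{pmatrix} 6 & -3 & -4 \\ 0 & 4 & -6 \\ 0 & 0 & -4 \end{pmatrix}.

-96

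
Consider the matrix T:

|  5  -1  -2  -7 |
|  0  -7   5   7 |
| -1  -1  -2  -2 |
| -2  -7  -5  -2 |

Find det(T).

394

Expand along row 2 (it has 1 zero):
  + (-7) · M_22   where M_22 = det([5 -2 -7; -1 -2 -2; -2 -5 -2]) = -41
  − (5) · M_23   where M_23 = det([5 -1 -7; -1 -1 -2; -2 -7 -2]) = -97
  + (7) · M_24   where M_24 = det([5 -1 -2; -1 -1 -2; -2 -7 -5]) = -54
det = (+1)·(-7)·(-41) + (-1)·(5)·(-97) + (+1)·(7)·(-54) = 394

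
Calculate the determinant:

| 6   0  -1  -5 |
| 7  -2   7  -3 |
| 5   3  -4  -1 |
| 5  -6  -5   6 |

Expand along row 1 (it has 1 zero):
  + (6) · M_11   where M_11 = det([-2 7 -3; 3 -4 -1; -6 -5 6]) = 91
  + (-1) · M_13   where M_13 = det([7 -2 -3; 5 3 -1; 5 -6 6]) = 289
  − (-5) · M_14   where M_14 = det([7 -2 7; 5 3 -4; 5 -6 -5]) = -598
det = (+1)·(6)·(91) + (+1)·(-1)·(289) + (-1)·(-5)·(-598) = -2733

The determinant is -2733.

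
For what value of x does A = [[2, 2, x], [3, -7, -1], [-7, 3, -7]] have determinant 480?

x = -8

Expanding along the row containing x, det(A) is linear in x: det(A) = (-40)·x + (160).
Set (-40)·x + (160) = 480  ⇒  (-40)·x = 320  ⇒  x = -8.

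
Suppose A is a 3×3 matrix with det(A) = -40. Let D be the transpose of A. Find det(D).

det(Aᵀ) = det(A).
det(D) = (1)·(-40) = -40

|D| = -40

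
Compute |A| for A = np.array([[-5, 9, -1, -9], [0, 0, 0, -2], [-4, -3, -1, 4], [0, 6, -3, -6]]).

Expand along row 2 (it has 3 zeros):
  + (-2) · M_24   where M_24 = det([-5 9 -1; -4 -3 -1; 0 6 -3]) = -159
det = (+1)·(-2)·(-159) = 318

318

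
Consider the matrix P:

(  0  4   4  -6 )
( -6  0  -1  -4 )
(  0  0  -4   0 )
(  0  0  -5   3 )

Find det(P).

Expand along row 3 (it has 3 zeros):
  + (-4) · M_33   where M_33 = det([0 4 -6; -6 0 -4; 0 0 3]) = 72
det = (+1)·(-4)·(72) = -288

|P| = -288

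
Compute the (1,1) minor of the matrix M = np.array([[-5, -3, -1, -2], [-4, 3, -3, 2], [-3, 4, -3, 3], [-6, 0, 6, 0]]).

Delete row 1 and column 1; the remaining 3×3 submatrix is [3 -3 2; 4 -3 3; 0 6 0].
Its determinant is -6.

-6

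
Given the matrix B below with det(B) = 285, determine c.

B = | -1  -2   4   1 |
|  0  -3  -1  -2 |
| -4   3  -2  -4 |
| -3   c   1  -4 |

Expanding along the column containing c, det(B) is linear in c: det(B) = (28)·c + (117).
Set (28)·c + (117) = 285  ⇒  (28)·c = 168  ⇒  c = 6.

6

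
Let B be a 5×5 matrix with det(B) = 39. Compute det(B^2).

det(B^2) = (det B)^2 = (39)^2 = 1521

1521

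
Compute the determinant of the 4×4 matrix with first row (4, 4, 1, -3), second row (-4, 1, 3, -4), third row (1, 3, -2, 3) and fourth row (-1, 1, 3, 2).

Expand along row 1:
  + (4) · M_11   where M_11 = det([1 3 -4; 3 -2 3; 1 3 2]) = -66
  − (4) · M_12   where M_12 = det([-4 3 -4; 1 -2 3; -1 3 2]) = 33
  + (1) · M_13   where M_13 = det([-4 1 -4; 1 3 3; -1 1 2]) = -33
  − (-3) · M_14   where M_14 = det([-4 1 3; 1 3 -2; -1 1 3]) = -33
det = (+1)·(4)·(-66) + (-1)·(4)·(33) + (+1)·(1)·(-33) + (-1)·(-3)·(-33) = -528

The determinant is -528.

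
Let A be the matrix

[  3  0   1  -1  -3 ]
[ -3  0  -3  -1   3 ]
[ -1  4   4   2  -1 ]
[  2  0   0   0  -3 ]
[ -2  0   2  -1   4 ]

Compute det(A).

|A| = -40

Expand along column 2 (it has 4 zeros):
  − (4) · M_32   where M_32 = det([3 1 -1 -3; -3 -3 -1 3; 2 0 0 -3; -2 2 -1 4]) = 10
det = (-1)·(4)·(10) = -40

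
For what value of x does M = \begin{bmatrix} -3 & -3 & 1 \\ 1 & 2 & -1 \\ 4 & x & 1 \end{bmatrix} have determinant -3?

2

Expanding along the column containing x, det(M) is linear in x: det(M) = (-2)·x + (1).
Set (-2)·x + (1) = -3  ⇒  (-2)·x = -4  ⇒  x = 2.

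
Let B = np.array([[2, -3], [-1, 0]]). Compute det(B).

-3

det(B) = 2·0 − (-3)·(-1) = 0 − 3 = -3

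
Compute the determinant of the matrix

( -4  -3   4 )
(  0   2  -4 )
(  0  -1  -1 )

Expand along column 1:
  + (-4) · |2 -4; -1 -1| = (-4)·(-2 − 4) = 24

24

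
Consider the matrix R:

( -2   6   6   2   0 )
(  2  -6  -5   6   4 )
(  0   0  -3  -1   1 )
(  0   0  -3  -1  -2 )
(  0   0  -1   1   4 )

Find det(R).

R is block upper-triangular with a 2×2 block and a 3×3 block on the diagonal, so its determinant equals the product of the determinants of the diagonal blocks.
det of the 2×2 block = 0
det of the 3×3 block = -12
det = (0)·(-12) = 0

0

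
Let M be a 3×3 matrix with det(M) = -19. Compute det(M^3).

det(M^3) = (det M)^3 = (-19)^3 = -6859

-6859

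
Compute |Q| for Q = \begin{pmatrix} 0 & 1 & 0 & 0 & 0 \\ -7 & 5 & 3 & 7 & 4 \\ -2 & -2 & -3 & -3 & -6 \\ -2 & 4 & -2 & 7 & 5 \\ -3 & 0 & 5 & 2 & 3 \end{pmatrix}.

The determinant is -122.

Expand along row 1 (it has 4 zeros):
  − (1) · M_12   where M_12 = det([-7 3 7 4; -2 -3 -3 -6; -2 -2 7 5; -3 5 2 3]) = 122
det = (-1)·(1)·(122) = -122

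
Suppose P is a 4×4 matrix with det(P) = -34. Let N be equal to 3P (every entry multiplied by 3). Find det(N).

-2754

For a 4×4 matrix, det(3P) = 3^4·det(P) = 81·det(P).
det(N) = (81)·(-34) = -2754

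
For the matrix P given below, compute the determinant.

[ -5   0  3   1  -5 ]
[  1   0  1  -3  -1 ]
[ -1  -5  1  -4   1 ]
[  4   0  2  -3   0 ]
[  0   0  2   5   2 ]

Expand along column 2 (it has 4 zeros):
  − (-5) · M_32   where M_32 = det([-5 3 1 -5; 1 1 -3 -1; 4 2 -3 0; 0 2 5 2]) = -96
det = (-1)·(-5)·(-96) = -480

det(P) = -480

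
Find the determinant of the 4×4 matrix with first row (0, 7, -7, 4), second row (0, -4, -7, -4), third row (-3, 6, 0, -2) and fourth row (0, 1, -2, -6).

Expand along column 1 (it has 3 zeros):
  + (-3) · M_31   where M_31 = det([7 -7 4; -4 -7 -4; 1 -2 -6]) = 494
det = (+1)·(-3)·(494) = -1482

-1482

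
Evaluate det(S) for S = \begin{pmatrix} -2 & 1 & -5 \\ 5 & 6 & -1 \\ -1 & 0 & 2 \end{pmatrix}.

Expand along column 2:
  − 1 · |5 -1; -1 2| = −1·(10 − 1) = -9
  + 6 · |-2 -5; -1 2| = 6·(-4 − 5) = -54
Sum: (-9) + (-54) = -63

-63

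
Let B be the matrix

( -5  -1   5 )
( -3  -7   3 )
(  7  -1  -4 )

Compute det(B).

Expand along column 1:
  + (-5) · |-7 3; -1 -4| = (-5)·(28 − (-3)) = -155
  − (-3) · |-1 5; -1 -4| = −(-3)·(4 − (-5)) = 27
  + 7 · |-1 5; -7 3| = 7·(-3 − (-35)) = 224
Sum: (-155) + (27) + (224) = 96

det(B) = 96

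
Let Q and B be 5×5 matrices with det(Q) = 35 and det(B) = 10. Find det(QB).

det(QB) = det(Q)·det(B) = (35)·(10) = 350

350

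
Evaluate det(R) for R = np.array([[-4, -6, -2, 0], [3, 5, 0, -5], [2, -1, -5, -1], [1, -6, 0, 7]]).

det(R) = -562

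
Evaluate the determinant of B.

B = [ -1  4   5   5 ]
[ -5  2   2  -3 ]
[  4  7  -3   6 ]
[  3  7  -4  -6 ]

Expand along row 1:
  + (-1) · M_11   where M_11 = det([2 2 -3; 7 -3 6; 7 -4 -6]) = 273
  − (4) · M_12   where M_12 = det([-5 2 -3; 4 -3 6; 3 -4 -6]) = -105
  + (5) · M_13   where M_13 = det([-5 2 -3; 4 7 6; 3 7 -6]) = 483
  − (5) · M_14   where M_14 = det([-5 2 2; 4 7 -3; 3 7 -4]) = 63
det = (+1)·(-1)·(273) + (-1)·(4)·(-105) + (+1)·(5)·(483) + (-1)·(5)·(63) = 2247

det(B) = 2247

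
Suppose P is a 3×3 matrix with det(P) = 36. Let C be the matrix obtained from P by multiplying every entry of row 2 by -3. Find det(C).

Scaling one row by -3 multiplies the determinant by -3.
det(C) = (-3)·(36) = -108

The determinant is -108.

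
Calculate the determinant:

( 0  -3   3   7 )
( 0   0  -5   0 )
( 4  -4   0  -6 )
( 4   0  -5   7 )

Expand along row 2 (it has 3 zeros):
  − (-5) · M_23   where M_23 = det([0 -3 7; 4 -4 -6; 4 0 7]) = 268
det = (-1)·(-5)·(268) = 1340

1340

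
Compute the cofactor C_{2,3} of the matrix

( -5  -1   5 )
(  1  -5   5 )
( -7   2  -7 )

Delete row 2 and column 3; the remaining 2×2 submatrix is [-5 -1; -7 2].
Its determinant is (-5)·2 − (-1)·(-7) = -17.
The cofactor carries sign (−1)^(2+3) = −1, so C_{2,3} = −(-17) = 17.

17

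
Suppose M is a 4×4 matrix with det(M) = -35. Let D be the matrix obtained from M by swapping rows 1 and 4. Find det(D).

Swapping two rows multiplies the determinant by −1.
det(D) = (-1)·(-35) = 35

|D| = 35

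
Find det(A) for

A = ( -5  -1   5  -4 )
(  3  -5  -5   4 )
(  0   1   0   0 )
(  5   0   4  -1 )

|A| = -22

Expand along row 3 (it has 3 zeros):
  − (1) · M_32   where M_32 = det([-5 5 -4; 3 -5 4; 5 4 -1]) = 22
det = (-1)·(1)·(22) = -22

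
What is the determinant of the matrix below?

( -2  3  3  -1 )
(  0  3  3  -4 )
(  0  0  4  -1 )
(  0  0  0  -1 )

24

The matrix is upper triangular, so the determinant is the product of the diagonal entries:
det = (-2) · (3) · (4) · (-1) = 24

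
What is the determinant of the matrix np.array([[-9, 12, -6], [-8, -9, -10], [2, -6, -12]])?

The determinant is -2220.

Expand along row 1:
  + (-9) · |-9 -10; -6 -12| = (-9)·(108 − 60) = -432
  − 12 · |-8 -10; 2 -12| = −12·(96 − (-20)) = -1392
  + (-6) · |-8 -9; 2 -6| = (-6)·(48 − (-18)) = -396
Sum: (-432) + (-1392) + (-396) = -2220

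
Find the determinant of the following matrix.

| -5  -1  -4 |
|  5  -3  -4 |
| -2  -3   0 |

136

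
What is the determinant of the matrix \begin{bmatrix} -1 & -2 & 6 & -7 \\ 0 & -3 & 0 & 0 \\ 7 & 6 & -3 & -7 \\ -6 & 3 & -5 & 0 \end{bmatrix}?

Expand along row 2 (it has 3 zeros):
  + (-3) · M_22   where M_22 = det([-1 6 -7; 7 -3 -7; -6 -5 0]) = 658
det = (+1)·(-3)·(658) = -1974

The determinant is -1974.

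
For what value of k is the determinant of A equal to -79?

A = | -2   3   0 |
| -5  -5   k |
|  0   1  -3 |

Expanding along the column containing k, det(A) is linear in k: det(A) = (2)·k + (-75).
Set (2)·k + (-75) = -79  ⇒  (2)·k = -4  ⇒  k = -2.

k = -2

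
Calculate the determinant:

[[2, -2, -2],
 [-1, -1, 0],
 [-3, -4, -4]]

14

Expand along row 2:
  − (-1) · |-2 -2; -4 -4| = −(-1)·(8 − 8) = 0
  + (-1) · |2 -2; -3 -4| = (-1)·(-8 − 6) = 14
Sum: (0) + (14) = 14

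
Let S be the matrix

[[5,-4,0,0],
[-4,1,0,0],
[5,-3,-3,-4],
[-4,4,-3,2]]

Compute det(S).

S is block lower-triangular with a 2×2 block and a 2×2 block on the diagonal, so its determinant equals the product of the determinants of the diagonal blocks.
det of the 2×2 block = -11
det of the 2×2 block = -18
det = (-11)·(-18) = 198

The determinant is 198.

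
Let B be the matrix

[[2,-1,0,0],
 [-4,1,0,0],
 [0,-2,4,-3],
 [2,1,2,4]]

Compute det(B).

|B| = -44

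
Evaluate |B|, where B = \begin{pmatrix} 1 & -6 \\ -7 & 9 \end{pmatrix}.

det(B) = 1·9 − (-6)·(-7) = 9 − 42 = -33

The determinant is -33.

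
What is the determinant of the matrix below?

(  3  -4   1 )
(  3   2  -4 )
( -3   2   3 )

Expand along column 1:
  + 3 · |2 -4; 2 3| = 3·(6 − (-8)) = 42
  − 3 · |-4 1; 2 3| = −3·(-12 − 2) = 42
  + (-3) · |-4 1; 2 -4| = (-3)·(16 − 2) = -42
Sum: (42) + (42) + (-42) = 42

The determinant is 42.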